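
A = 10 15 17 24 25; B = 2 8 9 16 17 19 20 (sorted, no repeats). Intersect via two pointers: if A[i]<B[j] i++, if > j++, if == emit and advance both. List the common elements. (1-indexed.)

i=1 j=1: 10>2, j++
i=1 j=2: 10>8, j++
i=1 j=3: 10>9, j++
i=1 j=4: 10<16, i++
i=2 j=4: 15<16, i++
i=3 j=4: 17>16, j++
i=3 j=5: 17==17 emit, i++,j++
i=4 j=6: 24>19, j++
i=4 j=7: 24>20, j++

intersection = [17]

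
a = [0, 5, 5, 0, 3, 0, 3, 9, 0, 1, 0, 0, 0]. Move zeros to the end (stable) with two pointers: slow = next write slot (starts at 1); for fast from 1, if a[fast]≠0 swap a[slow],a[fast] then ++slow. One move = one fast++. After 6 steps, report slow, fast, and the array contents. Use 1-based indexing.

slow=1 fast=1: a[fast]=0, fast++
slow=1 fast=2: a[fast]=5≠0 swap→a[1]=5, slow++,fast++
slow=2 fast=3: a[fast]=5≠0 swap→a[2]=5, slow++,fast++
slow=3 fast=4: a[fast]=0, fast++
slow=3 fast=5: a[fast]=3≠0 swap→a[3]=3, slow++,fast++
slow=4 fast=6: a[fast]=0, fast++

slow=4, fast=7, a=[5, 5, 3, 0, 0, 0, 3, 9, 0, 1, 0, 0, 0]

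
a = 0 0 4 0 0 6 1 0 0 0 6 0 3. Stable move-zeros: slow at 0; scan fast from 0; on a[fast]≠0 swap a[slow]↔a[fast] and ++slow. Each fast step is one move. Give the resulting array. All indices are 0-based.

slow=0 fast=0: a[fast]=0, fast++
slow=0 fast=1: a[fast]=0, fast++
slow=0 fast=2: a[fast]=4≠0 swap→a[0]=4, slow++,fast++
slow=1 fast=3: a[fast]=0, fast++
slow=1 fast=4: a[fast]=0, fast++
slow=1 fast=5: a[fast]=6≠0 swap→a[1]=6, slow++,fast++
slow=2 fast=6: a[fast]=1≠0 swap→a[2]=1, slow++,fast++
slow=3 fast=7: a[fast]=0, fast++
slow=3 fast=8: a[fast]=0, fast++
slow=3 fast=9: a[fast]=0, fast++
slow=3 fast=10: a[fast]=6≠0 swap→a[3]=6, slow++,fast++
slow=4 fast=11: a[fast]=0, fast++
slow=4 fast=12: a[fast]=3≠0 swap→a[4]=3, slow++,fast++

[4, 6, 1, 6, 3, 0, 0, 0, 0, 0, 0, 0, 0]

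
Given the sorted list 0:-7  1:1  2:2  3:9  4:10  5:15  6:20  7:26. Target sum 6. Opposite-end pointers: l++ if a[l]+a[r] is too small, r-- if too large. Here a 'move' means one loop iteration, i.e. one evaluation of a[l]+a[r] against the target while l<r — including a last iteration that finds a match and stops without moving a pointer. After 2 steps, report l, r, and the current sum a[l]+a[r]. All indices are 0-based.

[0,7] -7+26=19 >6 → r--
[0,6] -7+20=13 >6 → r--

l=0, r=5, sum=8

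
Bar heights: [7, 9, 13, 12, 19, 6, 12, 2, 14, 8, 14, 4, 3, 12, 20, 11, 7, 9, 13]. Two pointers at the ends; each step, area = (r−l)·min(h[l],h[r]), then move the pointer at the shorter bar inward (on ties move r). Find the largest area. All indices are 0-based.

[0,18] min(7,13)*18=126 best=126 * → l++
[1,18] min(9,13)*17=153 best=153 * → l++
[2,18] min(13,13)*16=208 best=208 * → r--
[2,17] min(13,9)*15=135 best=208 → r--
[2,16] min(13,7)*14=98 best=208 → r--
[2,15] min(13,11)*13=143 best=208 → r--
[2,14] min(13,20)*12=156 best=208 → l++
[3,14] min(12,20)*11=132 best=208 → l++
[4,14] min(19,20)*10=190 best=208 → l++
[5,14] min(6,20)*9=54 best=208 → l++
[6,14] min(12,20)*8=96 best=208 → l++
[7,14] min(2,20)*7=14 best=208 → l++
[8,14] min(14,20)*6=84 best=208 → l++
[9,14] min(8,20)*5=40 best=208 → l++
[10,14] min(14,20)*4=56 best=208 → l++
[11,14] min(4,20)*3=12 best=208 → l++
[12,14] min(3,20)*2=6 best=208 → l++
[13,14] min(12,20)*1=12 best=208 → l++

max area = 208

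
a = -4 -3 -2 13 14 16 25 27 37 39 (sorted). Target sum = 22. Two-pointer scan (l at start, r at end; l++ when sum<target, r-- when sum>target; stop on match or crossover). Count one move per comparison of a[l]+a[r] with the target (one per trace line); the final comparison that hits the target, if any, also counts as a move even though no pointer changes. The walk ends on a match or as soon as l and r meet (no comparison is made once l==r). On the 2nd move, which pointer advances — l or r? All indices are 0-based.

[0,9] -4+39=35 >22 → r--
[0,8] -4+37=33 >22 → r--

r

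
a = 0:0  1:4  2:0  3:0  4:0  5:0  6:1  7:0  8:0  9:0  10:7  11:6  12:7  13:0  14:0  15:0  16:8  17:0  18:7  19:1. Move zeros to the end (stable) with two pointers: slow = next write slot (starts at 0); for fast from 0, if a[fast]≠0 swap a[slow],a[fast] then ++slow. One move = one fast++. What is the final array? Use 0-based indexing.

(s=0,f=0) a[fast]=0 → fast++
(s=0,f=1) a[fast]=4≠0 swap→a[0]=4 → slow++,fast++
(s=1,f=2) a[fast]=0 → fast++
(s=1,f=3) a[fast]=0 → fast++
(s=1,f=4) a[fast]=0 → fast++
(s=1,f=5) a[fast]=0 → fast++
(s=1,f=6) a[fast]=1≠0 swap→a[1]=1 → slow++,fast++
(s=2,f=7) a[fast]=0 → fast++
(s=2,f=8) a[fast]=0 → fast++
(s=2,f=9) a[fast]=0 → fast++
(s=2,f=10) a[fast]=7≠0 swap→a[2]=7 → slow++,fast++
(s=3,f=11) a[fast]=6≠0 swap→a[3]=6 → slow++,fast++
(s=4,f=12) a[fast]=7≠0 swap→a[4]=7 → slow++,fast++
(s=5,f=13) a[fast]=0 → fast++
(s=5,f=14) a[fast]=0 → fast++
(s=5,f=15) a[fast]=0 → fast++
(s=5,f=16) a[fast]=8≠0 swap→a[5]=8 → slow++,fast++
(s=6,f=17) a[fast]=0 → fast++
(s=6,f=18) a[fast]=7≠0 swap→a[6]=7 → slow++,fast++
(s=7,f=19) a[fast]=1≠0 swap→a[7]=1 → slow++,fast++

[4, 1, 7, 6, 7, 8, 7, 1, 0, 0, 0, 0, 0, 0, 0, 0, 0, 0, 0, 0]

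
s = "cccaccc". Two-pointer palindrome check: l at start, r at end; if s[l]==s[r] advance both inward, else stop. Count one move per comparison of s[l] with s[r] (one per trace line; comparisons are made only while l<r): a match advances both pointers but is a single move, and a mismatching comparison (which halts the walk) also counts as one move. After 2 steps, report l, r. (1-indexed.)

[1,7] 'c'=='c' → l++,r--
[2,6] 'c'=='c' → l++,r--

l=3, r=5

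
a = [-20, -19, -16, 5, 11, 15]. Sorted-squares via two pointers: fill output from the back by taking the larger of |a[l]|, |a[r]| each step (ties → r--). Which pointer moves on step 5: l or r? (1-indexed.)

r

[1,6] |-20|>|15| out[6]=400 → l++
[2,6] |-19|>|15| out[5]=361 → l++
[3,6] |-16|>|15| out[4]=256 → l++
[4,6] |5|<=|15| out[3]=225 → r--
[4,5] |5|<=|11| out[2]=121 → r--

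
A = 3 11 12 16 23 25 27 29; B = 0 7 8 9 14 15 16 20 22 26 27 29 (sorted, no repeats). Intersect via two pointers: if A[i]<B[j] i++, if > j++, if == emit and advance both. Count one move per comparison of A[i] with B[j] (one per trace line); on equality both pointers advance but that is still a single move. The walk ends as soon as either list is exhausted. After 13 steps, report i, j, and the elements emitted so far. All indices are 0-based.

[i=0,j=0] 3>0 → j++
[i=0,j=1] 3<7 → i++
[i=1,j=1] 11>7 → j++
[i=1,j=2] 11>8 → j++
[i=1,j=3] 11>9 → j++
[i=1,j=4] 11<14 → i++
[i=2,j=4] 12<14 → i++
[i=3,j=4] 16>14 → j++
[i=3,j=5] 16>15 → j++
[i=3,j=6] 16==16 emit → i++,j++
[i=4,j=7] 23>20 → j++
[i=4,j=8] 23>22 → j++
[i=4,j=9] 23<26 → i++

i=5, j=9, emitted=[16]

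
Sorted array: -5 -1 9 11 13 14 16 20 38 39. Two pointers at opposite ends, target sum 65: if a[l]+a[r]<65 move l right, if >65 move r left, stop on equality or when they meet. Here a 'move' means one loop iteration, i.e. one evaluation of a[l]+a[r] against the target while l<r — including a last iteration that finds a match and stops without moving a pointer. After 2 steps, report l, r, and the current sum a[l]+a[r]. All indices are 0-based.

l=0 r=9: -5+39=34 <65, l++
l=1 r=9: -1+39=38 <65, l++

l=2, r=9, sum=48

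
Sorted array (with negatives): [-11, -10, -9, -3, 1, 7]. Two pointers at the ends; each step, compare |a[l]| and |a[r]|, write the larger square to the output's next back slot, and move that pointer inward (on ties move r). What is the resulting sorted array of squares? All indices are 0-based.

l=0 r=5: |-11|>|7| out[5]=121, l++
l=1 r=5: |-10|>|7| out[4]=100, l++
l=2 r=5: |-9|>|7| out[3]=81, l++
l=3 r=5: |-3|<=|7| out[2]=49, r--
l=3 r=4: |-3|>|1| out[1]=9, l++
l=4 r=4: |1|<=|1| out[0]=1, r--

[1, 9, 49, 81, 100, 121]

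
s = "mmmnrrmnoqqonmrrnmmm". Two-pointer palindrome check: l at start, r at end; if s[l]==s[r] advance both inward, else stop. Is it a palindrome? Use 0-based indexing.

l=0 r=19: 'm'=='m', l++,r--
l=1 r=18: 'm'=='m', l++,r--
l=2 r=17: 'm'=='m', l++,r--
l=3 r=16: 'n'=='n', l++,r--
l=4 r=15: 'r'=='r', l++,r--
l=5 r=14: 'r'=='r', l++,r--
l=6 r=13: 'm'=='m', l++,r--
l=7 r=12: 'n'=='n', l++,r--
l=8 r=11: 'o'=='o', l++,r--
l=9 r=10: 'q'=='q', l++,r--

palindrome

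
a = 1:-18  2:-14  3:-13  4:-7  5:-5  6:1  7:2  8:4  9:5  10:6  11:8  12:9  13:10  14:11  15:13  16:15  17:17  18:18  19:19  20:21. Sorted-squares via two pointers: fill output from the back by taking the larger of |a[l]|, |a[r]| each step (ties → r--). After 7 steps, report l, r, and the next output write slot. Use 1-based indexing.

l=3, r=15, next write slot=13

l=1 r=20: |-18|<=|21| out[20]=441, r--
l=1 r=19: |-18|<=|19| out[19]=361, r--
l=1 r=18: |-18|<=|18| out[18]=324, r--
l=1 r=17: |-18|>|17| out[17]=324, l++
l=2 r=17: |-14|<=|17| out[16]=289, r--
l=2 r=16: |-14|<=|15| out[15]=225, r--
l=2 r=15: |-14|>|13| out[14]=196, l++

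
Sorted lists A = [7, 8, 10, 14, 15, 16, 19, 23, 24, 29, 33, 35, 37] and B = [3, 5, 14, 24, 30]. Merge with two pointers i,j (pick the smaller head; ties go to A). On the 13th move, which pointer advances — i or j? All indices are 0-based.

j

[i=0,j=0] A[i]=7>B[j]=3 take 3 → j++
[i=0,j=1] A[i]=7>B[j]=5 take 5 → j++
[i=0,j=2] A[i]=7<=B[j]=14 take 7 → i++
[i=1,j=2] A[i]=8<=B[j]=14 take 8 → i++
[i=2,j=2] A[i]=10<=B[j]=14 take 10 → i++
[i=3,j=2] A[i]=14<=B[j]=14 take 14 → i++
[i=4,j=2] A[i]=15>B[j]=14 take 14 → j++
[i=4,j=3] A[i]=15<=B[j]=24 take 15 → i++
[i=5,j=3] A[i]=16<=B[j]=24 take 16 → i++
[i=6,j=3] A[i]=19<=B[j]=24 take 19 → i++
[i=7,j=3] A[i]=23<=B[j]=24 take 23 → i++
[i=8,j=3] A[i]=24<=B[j]=24 take 24 → i++
[i=9,j=3] A[i]=29>B[j]=24 take 24 → j++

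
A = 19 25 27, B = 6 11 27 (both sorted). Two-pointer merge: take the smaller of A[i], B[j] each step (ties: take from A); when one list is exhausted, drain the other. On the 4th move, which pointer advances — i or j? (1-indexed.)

i

[i=1,j=1] A[i]=19>B[j]=6 take 6 → j++
[i=1,j=2] A[i]=19>B[j]=11 take 11 → j++
[i=1,j=3] A[i]=19<=B[j]=27 take 19 → i++
[i=2,j=3] A[i]=25<=B[j]=27 take 25 → i++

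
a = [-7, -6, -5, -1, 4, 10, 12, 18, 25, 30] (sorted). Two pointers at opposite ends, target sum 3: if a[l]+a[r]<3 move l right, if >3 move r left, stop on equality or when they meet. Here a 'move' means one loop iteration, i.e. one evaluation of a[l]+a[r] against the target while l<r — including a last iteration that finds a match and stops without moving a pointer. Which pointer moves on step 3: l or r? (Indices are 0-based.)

l=0 r=9: -7+30=23 >3, r--
l=0 r=8: -7+25=18 >3, r--
l=0 r=7: -7+18=11 >3, r--

r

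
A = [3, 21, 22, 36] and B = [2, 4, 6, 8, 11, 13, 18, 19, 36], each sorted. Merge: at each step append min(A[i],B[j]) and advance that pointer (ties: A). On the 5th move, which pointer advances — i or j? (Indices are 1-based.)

j

[i=1,j=1] A[i]=3>B[j]=2 take 2 → j++
[i=1,j=2] A[i]=3<=B[j]=4 take 3 → i++
[i=2,j=2] A[i]=21>B[j]=4 take 4 → j++
[i=2,j=3] A[i]=21>B[j]=6 take 6 → j++
[i=2,j=4] A[i]=21>B[j]=8 take 8 → j++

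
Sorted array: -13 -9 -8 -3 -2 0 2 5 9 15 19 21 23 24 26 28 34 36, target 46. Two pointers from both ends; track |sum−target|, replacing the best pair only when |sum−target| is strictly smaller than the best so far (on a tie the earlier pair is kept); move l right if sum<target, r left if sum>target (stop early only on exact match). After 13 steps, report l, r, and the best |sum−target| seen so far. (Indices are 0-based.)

l=10, r=14, best |Δ|=1

[0,17] -13+36=23 d=23 * → l++
[1,17] -9+36=27 d=19 * → l++
[2,17] -8+36=28 d=18 * → l++
[3,17] -3+36=33 d=13 * → l++
[4,17] -2+36=34 d=12 * → l++
[5,17] 0+36=36 d=10 * → l++
[6,17] 2+36=38 d=8 * → l++
[7,17] 5+36=41 d=5 * → l++
[8,17] 9+36=45 d=1 * → l++
[9,17] 15+36=51 d=5 → r--
[9,16] 15+34=49 d=3 → r--
[9,15] 15+28=43 d=3 → l++
[10,15] 19+28=47 d=1 → r--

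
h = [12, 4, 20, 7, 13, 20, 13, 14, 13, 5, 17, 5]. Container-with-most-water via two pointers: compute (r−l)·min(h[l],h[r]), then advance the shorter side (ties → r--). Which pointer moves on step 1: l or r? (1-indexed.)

l=1 r=12: min(12,5)*11=55 best=55 *, r--

r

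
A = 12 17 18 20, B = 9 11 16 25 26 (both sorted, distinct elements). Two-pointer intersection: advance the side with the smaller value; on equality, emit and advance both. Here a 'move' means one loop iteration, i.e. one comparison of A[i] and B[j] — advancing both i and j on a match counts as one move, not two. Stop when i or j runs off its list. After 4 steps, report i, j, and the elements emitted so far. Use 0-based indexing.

i=1, j=3, emitted=[]

[i=0,j=0] 12>9 → j++
[i=0,j=1] 12>11 → j++
[i=0,j=2] 12<16 → i++
[i=1,j=2] 17>16 → j++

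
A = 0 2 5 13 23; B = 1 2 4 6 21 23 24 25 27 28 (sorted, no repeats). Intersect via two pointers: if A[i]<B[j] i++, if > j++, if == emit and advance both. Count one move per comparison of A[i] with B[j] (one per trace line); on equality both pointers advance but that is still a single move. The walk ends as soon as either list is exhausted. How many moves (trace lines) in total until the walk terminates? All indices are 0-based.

[i=0,j=0] 0<1 → i++
[i=1,j=0] 2>1 → j++
[i=1,j=1] 2==2 emit → i++,j++
[i=2,j=2] 5>4 → j++
[i=2,j=3] 5<6 → i++
[i=3,j=3] 13>6 → j++
[i=3,j=4] 13<21 → i++
[i=4,j=4] 23>21 → j++
[i=4,j=5] 23==23 emit → i++,j++

9 moves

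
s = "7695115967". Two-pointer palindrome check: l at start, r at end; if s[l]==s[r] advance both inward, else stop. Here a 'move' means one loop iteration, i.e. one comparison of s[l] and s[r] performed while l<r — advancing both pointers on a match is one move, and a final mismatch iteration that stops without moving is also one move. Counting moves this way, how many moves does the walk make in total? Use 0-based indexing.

l=0 r=9: '7'=='7', l++,r--
l=1 r=8: '6'=='6', l++,r--
l=2 r=7: '9'=='9', l++,r--
l=3 r=6: '5'=='5', l++,r--
l=4 r=5: '1'=='1', l++,r--

5 moves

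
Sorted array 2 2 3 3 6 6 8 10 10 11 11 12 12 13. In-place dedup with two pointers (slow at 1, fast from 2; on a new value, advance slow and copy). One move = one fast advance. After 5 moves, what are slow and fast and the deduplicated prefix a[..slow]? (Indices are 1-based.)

slow=3, fast=7, prefix=[2, 3, 6]

(s=1,f=2) a[fast]=2=a[slow] dup → fast++
(s=1,f=3) a[fast]=3≠a[slow]=2 write a[2]=3 → slow++,fast++
(s=2,f=4) a[fast]=3=a[slow] dup → fast++
(s=2,f=5) a[fast]=6≠a[slow]=3 write a[3]=6 → slow++,fast++
(s=3,f=6) a[fast]=6=a[slow] dup → fast++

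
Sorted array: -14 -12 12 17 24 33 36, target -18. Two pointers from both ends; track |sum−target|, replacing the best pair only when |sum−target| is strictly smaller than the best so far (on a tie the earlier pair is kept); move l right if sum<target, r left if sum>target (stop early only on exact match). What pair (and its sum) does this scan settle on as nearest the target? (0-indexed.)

pair (-14, -12) with sum -26 (|Δ|=8)

[0,6] -14+36=22 d=40 * → r--
[0,5] -14+33=19 d=37 * → r--
[0,4] -14+24=10 d=28 * → r--
[0,3] -14+17=3 d=21 * → r--
[0,2] -14+12=-2 d=16 * → r--
[0,1] -14+-12=-26 d=8 * → l++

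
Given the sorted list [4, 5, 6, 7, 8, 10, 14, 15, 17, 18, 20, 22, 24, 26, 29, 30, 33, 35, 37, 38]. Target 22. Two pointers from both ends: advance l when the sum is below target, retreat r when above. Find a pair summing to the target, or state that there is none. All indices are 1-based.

l=1 r=20: 4+38=42 >22, r--
l=1 r=19: 4+37=41 >22, r--
l=1 r=18: 4+35=39 >22, r--
l=1 r=17: 4+33=37 >22, r--
l=1 r=16: 4+30=34 >22, r--
l=1 r=15: 4+29=33 >22, r--
l=1 r=14: 4+26=30 >22, r--
l=1 r=13: 4+24=28 >22, r--
l=1 r=12: 4+22=26 >22, r--
l=1 r=11: 4+20=24 >22, r--
l=1 r=10: 4+18=22, found

(4, 18)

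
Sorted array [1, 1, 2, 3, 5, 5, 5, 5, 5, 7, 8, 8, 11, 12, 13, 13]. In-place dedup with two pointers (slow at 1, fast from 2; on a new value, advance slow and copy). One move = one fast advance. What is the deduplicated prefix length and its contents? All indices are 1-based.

length 9; prefix = [1, 2, 3, 5, 7, 8, 11, 12, 13]

slow=1 fast=2: a[fast]=1=a[slow] dup, fast++
slow=1 fast=3: a[fast]=2≠a[slow]=1 write a[2]=2, slow++,fast++
slow=2 fast=4: a[fast]=3≠a[slow]=2 write a[3]=3, slow++,fast++
slow=3 fast=5: a[fast]=5≠a[slow]=3 write a[4]=5, slow++,fast++
slow=4 fast=6: a[fast]=5=a[slow] dup, fast++
slow=4 fast=7: a[fast]=5=a[slow] dup, fast++
slow=4 fast=8: a[fast]=5=a[slow] dup, fast++
slow=4 fast=9: a[fast]=5=a[slow] dup, fast++
slow=4 fast=10: a[fast]=7≠a[slow]=5 write a[5]=7, slow++,fast++
slow=5 fast=11: a[fast]=8≠a[slow]=7 write a[6]=8, slow++,fast++
slow=6 fast=12: a[fast]=8=a[slow] dup, fast++
slow=6 fast=13: a[fast]=11≠a[slow]=8 write a[7]=11, slow++,fast++
slow=7 fast=14: a[fast]=12≠a[slow]=11 write a[8]=12, slow++,fast++
slow=8 fast=15: a[fast]=13≠a[slow]=12 write a[9]=13, slow++,fast++
slow=9 fast=16: a[fast]=13=a[slow] dup, fast++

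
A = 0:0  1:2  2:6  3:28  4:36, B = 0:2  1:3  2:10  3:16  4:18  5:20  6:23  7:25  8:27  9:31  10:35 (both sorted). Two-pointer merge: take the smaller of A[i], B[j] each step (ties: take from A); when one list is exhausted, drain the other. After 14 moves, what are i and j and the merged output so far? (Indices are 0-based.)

[i=0,j=0] A[i]=0<=B[j]=2 take 0 → i++
[i=1,j=0] A[i]=2<=B[j]=2 take 2 → i++
[i=2,j=0] A[i]=6>B[j]=2 take 2 → j++
[i=2,j=1] A[i]=6>B[j]=3 take 3 → j++
[i=2,j=2] A[i]=6<=B[j]=10 take 6 → i++
[i=3,j=2] A[i]=28>B[j]=10 take 10 → j++
[i=3,j=3] A[i]=28>B[j]=16 take 16 → j++
[i=3,j=4] A[i]=28>B[j]=18 take 18 → j++
[i=3,j=5] A[i]=28>B[j]=20 take 20 → j++
[i=3,j=6] A[i]=28>B[j]=23 take 23 → j++
[i=3,j=7] A[i]=28>B[j]=25 take 25 → j++
[i=3,j=8] A[i]=28>B[j]=27 take 27 → j++
[i=3,j=9] A[i]=28<=B[j]=31 take 28 → i++
[i=4,j=9] A[i]=36>B[j]=31 take 31 → j++

i=4, j=10, merged so far=[0, 2, 2, 3, 6, 10, 16, 18, 20, 23, 25, 27, 28, 31]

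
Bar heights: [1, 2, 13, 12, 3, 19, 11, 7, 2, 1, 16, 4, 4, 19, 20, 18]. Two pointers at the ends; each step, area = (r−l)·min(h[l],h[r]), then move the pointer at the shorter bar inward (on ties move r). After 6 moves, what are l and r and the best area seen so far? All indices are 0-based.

l=5, r=14, best area=180

l=0 r=15: min(1,18)*15=15 best=15 *, l++
l=1 r=15: min(2,18)*14=28 best=28 *, l++
l=2 r=15: min(13,18)*13=169 best=169 *, l++
l=3 r=15: min(12,18)*12=144 best=169, l++
l=4 r=15: min(3,18)*11=33 best=169, l++
l=5 r=15: min(19,18)*10=180 best=180 *, r--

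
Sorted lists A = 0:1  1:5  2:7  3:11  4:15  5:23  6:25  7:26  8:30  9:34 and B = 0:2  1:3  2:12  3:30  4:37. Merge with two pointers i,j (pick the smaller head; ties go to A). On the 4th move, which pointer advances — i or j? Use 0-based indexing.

[i=0,j=0] A[i]=1<=B[j]=2 take 1 → i++
[i=1,j=0] A[i]=5>B[j]=2 take 2 → j++
[i=1,j=1] A[i]=5>B[j]=3 take 3 → j++
[i=1,j=2] A[i]=5<=B[j]=12 take 5 → i++

i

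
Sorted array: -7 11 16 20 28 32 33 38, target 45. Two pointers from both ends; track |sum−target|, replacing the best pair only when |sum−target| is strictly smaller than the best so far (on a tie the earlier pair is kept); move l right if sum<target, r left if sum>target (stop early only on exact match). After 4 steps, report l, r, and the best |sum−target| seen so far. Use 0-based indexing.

l=2, r=5, best |Δ|=1

[0,7] -7+38=31 d=14 * → l++
[1,7] 11+38=49 d=4 * → r--
[1,6] 11+33=44 d=1 * → l++
[2,6] 16+33=49 d=4 → r--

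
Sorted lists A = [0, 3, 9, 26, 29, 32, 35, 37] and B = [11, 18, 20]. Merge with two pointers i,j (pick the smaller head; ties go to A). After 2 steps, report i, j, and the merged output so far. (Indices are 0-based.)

[i=0,j=0] A[i]=0<=B[j]=11 take 0 → i++
[i=1,j=0] A[i]=3<=B[j]=11 take 3 → i++

i=2, j=0, merged so far=[0, 3]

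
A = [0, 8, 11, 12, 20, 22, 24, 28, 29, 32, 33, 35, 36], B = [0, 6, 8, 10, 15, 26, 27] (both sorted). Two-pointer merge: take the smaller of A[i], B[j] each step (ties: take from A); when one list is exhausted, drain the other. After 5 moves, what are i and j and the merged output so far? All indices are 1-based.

i=3, j=4, merged so far=[0, 0, 6, 8, 8]

[i=1,j=1] A[i]=0<=B[j]=0 take 0 → i++
[i=2,j=1] A[i]=8>B[j]=0 take 0 → j++
[i=2,j=2] A[i]=8>B[j]=6 take 6 → j++
[i=2,j=3] A[i]=8<=B[j]=8 take 8 → i++
[i=3,j=3] A[i]=11>B[j]=8 take 8 → j++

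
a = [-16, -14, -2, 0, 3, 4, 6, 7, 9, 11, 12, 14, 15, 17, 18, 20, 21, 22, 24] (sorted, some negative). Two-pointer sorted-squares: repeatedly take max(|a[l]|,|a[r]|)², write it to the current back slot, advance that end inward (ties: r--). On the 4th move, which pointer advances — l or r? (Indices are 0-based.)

r

l=0 r=18: |-16|<=|24| out[18]=576, r--
l=0 r=17: |-16|<=|22| out[17]=484, r--
l=0 r=16: |-16|<=|21| out[16]=441, r--
l=0 r=15: |-16|<=|20| out[15]=400, r--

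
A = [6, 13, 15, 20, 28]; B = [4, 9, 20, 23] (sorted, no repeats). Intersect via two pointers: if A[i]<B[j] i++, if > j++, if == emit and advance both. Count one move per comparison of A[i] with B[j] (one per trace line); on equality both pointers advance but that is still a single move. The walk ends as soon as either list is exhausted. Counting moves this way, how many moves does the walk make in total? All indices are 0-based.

7 moves

i=0 j=0: 6>4, j++
i=0 j=1: 6<9, i++
i=1 j=1: 13>9, j++
i=1 j=2: 13<20, i++
i=2 j=2: 15<20, i++
i=3 j=2: 20==20 emit, i++,j++
i=4 j=3: 28>23, j++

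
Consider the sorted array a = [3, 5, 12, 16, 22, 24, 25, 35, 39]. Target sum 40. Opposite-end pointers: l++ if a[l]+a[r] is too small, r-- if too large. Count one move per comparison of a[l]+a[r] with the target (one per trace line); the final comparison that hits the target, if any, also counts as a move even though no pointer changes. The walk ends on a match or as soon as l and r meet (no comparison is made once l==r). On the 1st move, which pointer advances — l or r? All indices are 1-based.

l=1 r=9: 3+39=42 >40, r--

r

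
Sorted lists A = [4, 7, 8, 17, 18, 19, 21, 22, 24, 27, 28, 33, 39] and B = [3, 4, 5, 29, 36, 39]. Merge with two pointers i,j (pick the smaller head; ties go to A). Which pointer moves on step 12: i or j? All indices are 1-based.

i

[i=1,j=1] A[i]=4>B[j]=3 take 3 → j++
[i=1,j=2] A[i]=4<=B[j]=4 take 4 → i++
[i=2,j=2] A[i]=7>B[j]=4 take 4 → j++
[i=2,j=3] A[i]=7>B[j]=5 take 5 → j++
[i=2,j=4] A[i]=7<=B[j]=29 take 7 → i++
[i=3,j=4] A[i]=8<=B[j]=29 take 8 → i++
[i=4,j=4] A[i]=17<=B[j]=29 take 17 → i++
[i=5,j=4] A[i]=18<=B[j]=29 take 18 → i++
[i=6,j=4] A[i]=19<=B[j]=29 take 19 → i++
[i=7,j=4] A[i]=21<=B[j]=29 take 21 → i++
[i=8,j=4] A[i]=22<=B[j]=29 take 22 → i++
[i=9,j=4] A[i]=24<=B[j]=29 take 24 → i++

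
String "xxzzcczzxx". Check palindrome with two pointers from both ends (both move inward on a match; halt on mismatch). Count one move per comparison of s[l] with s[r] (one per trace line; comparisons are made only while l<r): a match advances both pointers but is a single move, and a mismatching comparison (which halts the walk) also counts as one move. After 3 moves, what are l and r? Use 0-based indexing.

l=3, r=6

[0,9] 'x'=='x' → l++,r--
[1,8] 'x'=='x' → l++,r--
[2,7] 'z'=='z' → l++,r--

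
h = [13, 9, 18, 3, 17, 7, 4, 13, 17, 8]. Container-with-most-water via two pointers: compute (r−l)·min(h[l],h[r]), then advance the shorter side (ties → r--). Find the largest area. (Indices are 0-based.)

[0,9] min(13,8)*9=72 best=72 * → r--
[0,8] min(13,17)*8=104 best=104 * → l++
[1,8] min(9,17)*7=63 best=104 → l++
[2,8] min(18,17)*6=102 best=104 → r--
[2,7] min(18,13)*5=65 best=104 → r--
[2,6] min(18,4)*4=16 best=104 → r--
[2,5] min(18,7)*3=21 best=104 → r--
[2,4] min(18,17)*2=34 best=104 → r--
[2,3] min(18,3)*1=3 best=104 → r--

max area = 104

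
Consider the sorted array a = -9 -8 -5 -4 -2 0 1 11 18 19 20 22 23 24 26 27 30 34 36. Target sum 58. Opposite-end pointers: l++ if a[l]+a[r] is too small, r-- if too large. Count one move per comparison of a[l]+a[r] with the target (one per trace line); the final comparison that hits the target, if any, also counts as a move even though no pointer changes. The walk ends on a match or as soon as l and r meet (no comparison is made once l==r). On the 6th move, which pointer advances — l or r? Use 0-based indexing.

l

[0,18] -9+36=27 <58 → l++
[1,18] -8+36=28 <58 → l++
[2,18] -5+36=31 <58 → l++
[3,18] -4+36=32 <58 → l++
[4,18] -2+36=34 <58 → l++
[5,18] 0+36=36 <58 → l++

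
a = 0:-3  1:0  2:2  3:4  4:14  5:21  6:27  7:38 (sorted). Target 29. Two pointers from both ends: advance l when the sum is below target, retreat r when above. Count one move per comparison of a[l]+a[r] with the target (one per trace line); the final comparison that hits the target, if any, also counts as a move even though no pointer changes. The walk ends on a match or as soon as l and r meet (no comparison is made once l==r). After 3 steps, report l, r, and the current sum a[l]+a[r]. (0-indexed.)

l=0 r=7: -3+38=35 >29, r--
l=0 r=6: -3+27=24 <29, l++
l=1 r=6: 0+27=27 <29, l++

l=2, r=6, sum=29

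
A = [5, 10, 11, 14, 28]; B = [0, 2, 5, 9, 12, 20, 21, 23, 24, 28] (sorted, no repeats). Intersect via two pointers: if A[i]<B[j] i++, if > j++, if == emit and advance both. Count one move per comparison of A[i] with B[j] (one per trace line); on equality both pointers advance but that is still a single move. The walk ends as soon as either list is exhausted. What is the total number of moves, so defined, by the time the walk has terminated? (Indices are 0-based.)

[i=0,j=0] 5>0 → j++
[i=0,j=1] 5>2 → j++
[i=0,j=2] 5==5 emit → i++,j++
[i=1,j=3] 10>9 → j++
[i=1,j=4] 10<12 → i++
[i=2,j=4] 11<12 → i++
[i=3,j=4] 14>12 → j++
[i=3,j=5] 14<20 → i++
[i=4,j=5] 28>20 → j++
[i=4,j=6] 28>21 → j++
[i=4,j=7] 28>23 → j++
[i=4,j=8] 28>24 → j++
[i=4,j=9] 28==28 emit → i++,j++

13 moves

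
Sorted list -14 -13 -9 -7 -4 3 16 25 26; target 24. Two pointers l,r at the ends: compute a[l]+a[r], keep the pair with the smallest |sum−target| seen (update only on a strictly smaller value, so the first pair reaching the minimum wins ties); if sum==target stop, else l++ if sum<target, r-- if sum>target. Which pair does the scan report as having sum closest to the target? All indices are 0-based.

l=0 r=8: -14+26=12 d=12 *, l++
l=1 r=8: -13+26=13 d=11 *, l++
l=2 r=8: -9+26=17 d=7 *, l++
l=3 r=8: -7+26=19 d=5 *, l++
l=4 r=8: -4+26=22 d=2 *, l++
l=5 r=8: 3+26=29 d=5, r--
l=5 r=7: 3+25=28 d=4, r--
l=5 r=6: 3+16=19 d=5, l++

pair (-4, 26) with sum 22 (|Δ|=2)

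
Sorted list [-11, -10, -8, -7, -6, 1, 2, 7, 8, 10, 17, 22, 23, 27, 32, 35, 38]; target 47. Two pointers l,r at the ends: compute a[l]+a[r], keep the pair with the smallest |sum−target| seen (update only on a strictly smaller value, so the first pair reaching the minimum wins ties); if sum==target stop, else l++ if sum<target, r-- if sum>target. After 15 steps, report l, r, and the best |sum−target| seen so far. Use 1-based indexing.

l=12, r=13, best |Δ|=1

[1,17] -11+38=27 d=20 * → l++
[2,17] -10+38=28 d=19 * → l++
[3,17] -8+38=30 d=17 * → l++
[4,17] -7+38=31 d=16 * → l++
[5,17] -6+38=32 d=15 * → l++
[6,17] 1+38=39 d=8 * → l++
[7,17] 2+38=40 d=7 * → l++
[8,17] 7+38=45 d=2 * → l++
[9,17] 8+38=46 d=1 * → l++
[10,17] 10+38=48 d=1 → r--
[10,16] 10+35=45 d=2 → l++
[11,16] 17+35=52 d=5 → r--
[11,15] 17+32=49 d=2 → r--
[11,14] 17+27=44 d=3 → l++
[12,14] 22+27=49 d=2 → r--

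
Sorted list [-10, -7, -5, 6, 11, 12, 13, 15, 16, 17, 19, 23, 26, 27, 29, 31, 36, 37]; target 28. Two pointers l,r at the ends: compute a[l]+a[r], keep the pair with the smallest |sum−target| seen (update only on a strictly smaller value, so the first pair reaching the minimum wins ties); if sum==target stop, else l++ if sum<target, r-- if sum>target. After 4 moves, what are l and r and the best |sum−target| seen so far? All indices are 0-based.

l=0 r=17: -10+37=27 d=1 *, l++
l=1 r=17: -7+37=30 d=2, r--
l=1 r=16: -7+36=29 d=1, r--
l=1 r=15: -7+31=24 d=4, l++

l=2, r=15, best |Δ|=1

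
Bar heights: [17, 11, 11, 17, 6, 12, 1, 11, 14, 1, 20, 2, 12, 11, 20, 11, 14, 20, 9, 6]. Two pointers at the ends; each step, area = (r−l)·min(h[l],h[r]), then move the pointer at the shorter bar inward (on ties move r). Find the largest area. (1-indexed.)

max area = 289

l=1 r=20: min(17,6)*19=114 best=114 *, r--
l=1 r=19: min(17,9)*18=162 best=162 *, r--
l=1 r=18: min(17,20)*17=289 best=289 *, l++
l=2 r=18: min(11,20)*16=176 best=289, l++
l=3 r=18: min(11,20)*15=165 best=289, l++
l=4 r=18: min(17,20)*14=238 best=289, l++
l=5 r=18: min(6,20)*13=78 best=289, l++
l=6 r=18: min(12,20)*12=144 best=289, l++
l=7 r=18: min(1,20)*11=11 best=289, l++
l=8 r=18: min(11,20)*10=110 best=289, l++
l=9 r=18: min(14,20)*9=126 best=289, l++
l=10 r=18: min(1,20)*8=8 best=289, l++
l=11 r=18: min(20,20)*7=140 best=289, r--
l=11 r=17: min(20,14)*6=84 best=289, r--
l=11 r=16: min(20,11)*5=55 best=289, r--
l=11 r=15: min(20,20)*4=80 best=289, r--
l=11 r=14: min(20,11)*3=33 best=289, r--
l=11 r=13: min(20,12)*2=24 best=289, r--
l=11 r=12: min(20,2)*1=2 best=289, r--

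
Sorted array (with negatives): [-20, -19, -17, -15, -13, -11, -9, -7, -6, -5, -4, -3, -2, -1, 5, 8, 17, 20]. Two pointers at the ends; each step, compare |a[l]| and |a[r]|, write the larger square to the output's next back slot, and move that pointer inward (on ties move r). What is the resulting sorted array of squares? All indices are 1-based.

[1, 4, 9, 16, 25, 25, 36, 49, 64, 81, 121, 169, 225, 289, 289, 361, 400, 400]

[1,18] |-20|<=|20| out[18]=400 → r--
[1,17] |-20|>|17| out[17]=400 → l++
[2,17] |-19|>|17| out[16]=361 → l++
[3,17] |-17|<=|17| out[15]=289 → r--
[3,16] |-17|>|8| out[14]=289 → l++
[4,16] |-15|>|8| out[13]=225 → l++
[5,16] |-13|>|8| out[12]=169 → l++
[6,16] |-11|>|8| out[11]=121 → l++
[7,16] |-9|>|8| out[10]=81 → l++
[8,16] |-7|<=|8| out[9]=64 → r--
[8,15] |-7|>|5| out[8]=49 → l++
[9,15] |-6|>|5| out[7]=36 → l++
[10,15] |-5|<=|5| out[6]=25 → r--
[10,14] |-5|>|-1| out[5]=25 → l++
[11,14] |-4|>|-1| out[4]=16 → l++
[12,14] |-3|>|-1| out[3]=9 → l++
[13,14] |-2|>|-1| out[2]=4 → l++
[14,14] |-1|<=|-1| out[1]=1 → r--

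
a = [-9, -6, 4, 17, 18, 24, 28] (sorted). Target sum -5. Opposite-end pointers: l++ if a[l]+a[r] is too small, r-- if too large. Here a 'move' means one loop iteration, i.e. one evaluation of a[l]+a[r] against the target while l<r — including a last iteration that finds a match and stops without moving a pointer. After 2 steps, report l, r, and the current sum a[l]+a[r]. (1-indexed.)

l=1, r=5, sum=9

l=1 r=7: -9+28=19 >-5, r--
l=1 r=6: -9+24=15 >-5, r--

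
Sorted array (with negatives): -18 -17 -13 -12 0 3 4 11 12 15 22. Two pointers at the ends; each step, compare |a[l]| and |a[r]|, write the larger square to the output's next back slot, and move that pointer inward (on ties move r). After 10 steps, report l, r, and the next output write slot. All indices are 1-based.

[1,11] |-18|<=|22| out[11]=484 → r--
[1,10] |-18|>|15| out[10]=324 → l++
[2,10] |-17|>|15| out[9]=289 → l++
[3,10] |-13|<=|15| out[8]=225 → r--
[3,9] |-13|>|12| out[7]=169 → l++
[4,9] |-12|<=|12| out[6]=144 → r--
[4,8] |-12|>|11| out[5]=144 → l++
[5,8] |0|<=|11| out[4]=121 → r--
[5,7] |0|<=|4| out[3]=16 → r--
[5,6] |0|<=|3| out[2]=9 → r--

l=5, r=5, next write slot=1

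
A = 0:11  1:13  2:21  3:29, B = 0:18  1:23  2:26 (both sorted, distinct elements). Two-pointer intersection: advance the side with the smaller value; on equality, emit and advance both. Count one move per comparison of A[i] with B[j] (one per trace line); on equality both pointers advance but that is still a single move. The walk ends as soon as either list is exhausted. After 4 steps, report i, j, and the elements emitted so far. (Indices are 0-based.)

[i=0,j=0] 11<18 → i++
[i=1,j=0] 13<18 → i++
[i=2,j=0] 21>18 → j++
[i=2,j=1] 21<23 → i++

i=3, j=1, emitted=[]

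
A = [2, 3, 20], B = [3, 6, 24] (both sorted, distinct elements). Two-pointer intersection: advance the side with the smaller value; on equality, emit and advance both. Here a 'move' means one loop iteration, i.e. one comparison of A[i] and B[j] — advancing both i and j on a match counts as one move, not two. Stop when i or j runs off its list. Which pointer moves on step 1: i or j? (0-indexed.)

[i=0,j=0] 2<3 → i++

i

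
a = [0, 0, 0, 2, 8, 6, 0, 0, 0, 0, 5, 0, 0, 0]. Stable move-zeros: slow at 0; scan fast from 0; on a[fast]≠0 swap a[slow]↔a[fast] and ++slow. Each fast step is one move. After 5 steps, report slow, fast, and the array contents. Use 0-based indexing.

slow=0 fast=0: a[fast]=0, fast++
slow=0 fast=1: a[fast]=0, fast++
slow=0 fast=2: a[fast]=0, fast++
slow=0 fast=3: a[fast]=2≠0 swap→a[0]=2, slow++,fast++
slow=1 fast=4: a[fast]=8≠0 swap→a[1]=8, slow++,fast++

slow=2, fast=5, a=[2, 8, 0, 0, 0, 6, 0, 0, 0, 0, 5, 0, 0, 0]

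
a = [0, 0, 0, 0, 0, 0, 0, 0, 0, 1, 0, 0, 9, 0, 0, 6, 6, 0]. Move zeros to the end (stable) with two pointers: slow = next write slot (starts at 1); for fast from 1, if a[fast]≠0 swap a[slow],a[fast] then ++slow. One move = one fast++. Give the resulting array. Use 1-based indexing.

[1, 9, 6, 6, 0, 0, 0, 0, 0, 0, 0, 0, 0, 0, 0, 0, 0, 0]

slow=1 fast=1: a[fast]=0, fast++
slow=1 fast=2: a[fast]=0, fast++
slow=1 fast=3: a[fast]=0, fast++
slow=1 fast=4: a[fast]=0, fast++
slow=1 fast=5: a[fast]=0, fast++
slow=1 fast=6: a[fast]=0, fast++
slow=1 fast=7: a[fast]=0, fast++
slow=1 fast=8: a[fast]=0, fast++
slow=1 fast=9: a[fast]=0, fast++
slow=1 fast=10: a[fast]=1≠0 swap→a[1]=1, slow++,fast++
slow=2 fast=11: a[fast]=0, fast++
slow=2 fast=12: a[fast]=0, fast++
slow=2 fast=13: a[fast]=9≠0 swap→a[2]=9, slow++,fast++
slow=3 fast=14: a[fast]=0, fast++
slow=3 fast=15: a[fast]=0, fast++
slow=3 fast=16: a[fast]=6≠0 swap→a[3]=6, slow++,fast++
slow=4 fast=17: a[fast]=6≠0 swap→a[4]=6, slow++,fast++
slow=5 fast=18: a[fast]=0, fast++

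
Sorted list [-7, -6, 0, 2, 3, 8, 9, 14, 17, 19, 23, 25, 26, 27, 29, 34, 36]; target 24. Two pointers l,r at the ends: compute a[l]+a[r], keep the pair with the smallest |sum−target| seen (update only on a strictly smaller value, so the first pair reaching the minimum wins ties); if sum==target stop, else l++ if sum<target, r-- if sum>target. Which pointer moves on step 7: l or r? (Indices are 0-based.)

l=0 r=16: -7+36=29 d=5 *, r--
l=0 r=15: -7+34=27 d=3 *, r--
l=0 r=14: -7+29=22 d=2 *, l++
l=1 r=14: -6+29=23 d=1 *, l++
l=2 r=14: 0+29=29 d=5, r--
l=2 r=13: 0+27=27 d=3, r--
l=2 r=12: 0+26=26 d=2, r--

r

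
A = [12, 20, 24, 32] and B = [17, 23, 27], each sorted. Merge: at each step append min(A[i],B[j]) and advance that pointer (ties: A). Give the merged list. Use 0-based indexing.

[i=0,j=0] A[i]=12<=B[j]=17 take 12 → i++
[i=1,j=0] A[i]=20>B[j]=17 take 17 → j++
[i=1,j=1] A[i]=20<=B[j]=23 take 20 → i++
[i=2,j=1] A[i]=24>B[j]=23 take 23 → j++
[i=2,j=2] A[i]=24<=B[j]=27 take 24 → i++
[i=3,j=2] A[i]=32>B[j]=27 take 27 → j++
[i=3,j=3] B done, take A[i]=32 → i++

[12, 17, 20, 23, 24, 27, 32]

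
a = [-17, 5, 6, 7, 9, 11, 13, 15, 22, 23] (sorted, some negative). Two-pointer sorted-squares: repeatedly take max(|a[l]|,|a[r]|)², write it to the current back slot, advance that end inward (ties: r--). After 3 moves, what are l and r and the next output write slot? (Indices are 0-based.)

l=1, r=7, next write slot=6

l=0 r=9: |-17|<=|23| out[9]=529, r--
l=0 r=8: |-17|<=|22| out[8]=484, r--
l=0 r=7: |-17|>|15| out[7]=289, l++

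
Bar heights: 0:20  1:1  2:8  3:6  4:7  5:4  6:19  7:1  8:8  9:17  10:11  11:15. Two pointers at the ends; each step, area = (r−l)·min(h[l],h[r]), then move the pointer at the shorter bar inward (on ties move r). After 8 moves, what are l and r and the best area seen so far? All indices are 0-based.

l=0, r=3, best area=165

l=0 r=11: min(20,15)*11=165 best=165 *, r--
l=0 r=10: min(20,11)*10=110 best=165, r--
l=0 r=9: min(20,17)*9=153 best=165, r--
l=0 r=8: min(20,8)*8=64 best=165, r--
l=0 r=7: min(20,1)*7=7 best=165, r--
l=0 r=6: min(20,19)*6=114 best=165, r--
l=0 r=5: min(20,4)*5=20 best=165, r--
l=0 r=4: min(20,7)*4=28 best=165, r--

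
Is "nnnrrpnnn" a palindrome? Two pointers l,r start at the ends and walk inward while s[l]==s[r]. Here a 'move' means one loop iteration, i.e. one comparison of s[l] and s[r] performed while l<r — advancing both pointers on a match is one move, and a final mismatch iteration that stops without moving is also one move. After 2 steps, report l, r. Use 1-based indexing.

[1,9] 'n'=='n' → l++,r--
[2,8] 'n'=='n' → l++,r--

l=3, r=7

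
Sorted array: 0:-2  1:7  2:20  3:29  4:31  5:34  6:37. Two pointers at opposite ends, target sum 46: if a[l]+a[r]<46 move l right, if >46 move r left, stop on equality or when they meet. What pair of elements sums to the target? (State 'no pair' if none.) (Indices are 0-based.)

no pair

l=0 r=6: -2+37=35 <46, l++
l=1 r=6: 7+37=44 <46, l++
l=2 r=6: 20+37=57 >46, r--
l=2 r=5: 20+34=54 >46, r--
l=2 r=4: 20+31=51 >46, r--
l=2 r=3: 20+29=49 >46, r--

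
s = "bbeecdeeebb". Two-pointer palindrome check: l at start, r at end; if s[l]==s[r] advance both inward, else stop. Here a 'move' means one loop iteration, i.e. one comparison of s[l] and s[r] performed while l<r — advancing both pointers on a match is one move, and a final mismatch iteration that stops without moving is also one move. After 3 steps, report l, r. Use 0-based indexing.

l=3, r=7

[0,10] 'b'=='b' → l++,r--
[1,9] 'b'=='b' → l++,r--
[2,8] 'e'=='e' → l++,r--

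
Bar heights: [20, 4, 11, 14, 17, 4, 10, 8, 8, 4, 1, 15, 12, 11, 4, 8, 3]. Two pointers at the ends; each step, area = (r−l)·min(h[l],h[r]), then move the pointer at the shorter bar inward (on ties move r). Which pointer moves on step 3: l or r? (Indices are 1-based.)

r

l=1 r=17: min(20,3)*16=48 best=48 *, r--
l=1 r=16: min(20,8)*15=120 best=120 *, r--
l=1 r=15: min(20,4)*14=56 best=120, r--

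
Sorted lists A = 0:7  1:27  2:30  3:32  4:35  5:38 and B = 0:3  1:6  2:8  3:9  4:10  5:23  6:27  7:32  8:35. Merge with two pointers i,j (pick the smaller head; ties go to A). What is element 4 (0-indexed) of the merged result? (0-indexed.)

i=0 j=0: A[i]=7>B[j]=3 take 3, j++
i=0 j=1: A[i]=7>B[j]=6 take 6, j++
i=0 j=2: A[i]=7<=B[j]=8 take 7, i++
i=1 j=2: A[i]=27>B[j]=8 take 8, j++
i=1 j=3: A[i]=27>B[j]=9 take 9, j++
i=1 j=4: A[i]=27>B[j]=10 take 10, j++
i=1 j=5: A[i]=27>B[j]=23 take 23, j++
i=1 j=6: A[i]=27<=B[j]=27 take 27, i++
i=2 j=6: A[i]=30>B[j]=27 take 27, j++
i=2 j=7: A[i]=30<=B[j]=32 take 30, i++
i=3 j=7: A[i]=32<=B[j]=32 take 32, i++
i=4 j=7: A[i]=35>B[j]=32 take 32, j++
i=4 j=8: A[i]=35<=B[j]=35 take 35, i++
i=5 j=8: A[i]=38>B[j]=35 take 35, j++
i=5 j=9: B done, take A[i]=38, i++

merged[4] = 9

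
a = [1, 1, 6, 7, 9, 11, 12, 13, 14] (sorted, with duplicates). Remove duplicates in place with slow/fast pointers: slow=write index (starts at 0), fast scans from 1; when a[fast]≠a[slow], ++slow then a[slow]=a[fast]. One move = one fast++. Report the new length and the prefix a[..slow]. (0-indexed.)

length 8; prefix = [1, 6, 7, 9, 11, 12, 13, 14]

(s=0,f=1) a[fast]=1=a[slow] dup → fast++
(s=0,f=2) a[fast]=6≠a[slow]=1 write a[1]=6 → slow++,fast++
(s=1,f=3) a[fast]=7≠a[slow]=6 write a[2]=7 → slow++,fast++
(s=2,f=4) a[fast]=9≠a[slow]=7 write a[3]=9 → slow++,fast++
(s=3,f=5) a[fast]=11≠a[slow]=9 write a[4]=11 → slow++,fast++
(s=4,f=6) a[fast]=12≠a[slow]=11 write a[5]=12 → slow++,fast++
(s=5,f=7) a[fast]=13≠a[slow]=12 write a[6]=13 → slow++,fast++
(s=6,f=8) a[fast]=14≠a[slow]=13 write a[7]=14 → slow++,fast++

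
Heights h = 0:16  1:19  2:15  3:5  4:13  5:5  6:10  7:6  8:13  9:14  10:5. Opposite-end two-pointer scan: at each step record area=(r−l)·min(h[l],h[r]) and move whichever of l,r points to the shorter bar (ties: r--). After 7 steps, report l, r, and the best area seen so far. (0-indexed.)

l=0 r=10: min(16,5)*10=50 best=50 *, r--
l=0 r=9: min(16,14)*9=126 best=126 *, r--
l=0 r=8: min(16,13)*8=104 best=126, r--
l=0 r=7: min(16,6)*7=42 best=126, r--
l=0 r=6: min(16,10)*6=60 best=126, r--
l=0 r=5: min(16,5)*5=25 best=126, r--
l=0 r=4: min(16,13)*4=52 best=126, r--

l=0, r=3, best area=126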